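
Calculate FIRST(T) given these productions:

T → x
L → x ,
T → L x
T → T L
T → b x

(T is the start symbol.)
{ 'b', 'x' }

To compute FIRST(T), examine every production with T on the left-hand side, reading each right-hand side left to right until a non-nullable symbol is reached.

FIRST sets of the other non-terminals involved (by the same procedure, iterated to a fixed point):
  FIRST(L) = { 'x' }

From T → x:
  - x is a terminal: add 'x' and stop
From T → L x:
  - L is a non-terminal: add FIRST(L) \ {ε} = { 'x' }
    L is not nullable, so stop
From T → T L:
  - T is the symbol being defined: contributes nothing new
    T is not nullable, so stop
From T → b x:
  - b is a terminal: add 'b' and stop

Collecting: FIRST(T) = { 'b', 'x' }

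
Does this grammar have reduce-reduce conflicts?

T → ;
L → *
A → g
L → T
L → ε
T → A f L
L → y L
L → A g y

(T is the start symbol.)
Augment with T' → T and build the canonical LR(0) collection (I0 = CLOSURE({[T' → . T]}), then GOTO on every symbol after a dot until no new states appear). It has 14 states:
  I0: { [A → . g], [T → . ;], [T → . A f L], [T' → . T] }  — shift
  I1: { [T → ; .] }  — reduce
  I2: { [T → A . f L] }  — shift
  I3: { [T' → T .] }  — accept
  I4: { [A → g .] }  — reduce
  I5: { [A → . g], [L → . *], [L → . A g y], [L → . T], [L → . y L], [L → .], [T → . ;], [T → . A f L], [T → A f . L] }  — shift, reduce
  I6: { [L → * .] }  — reduce
  I7: { [L → A . g y], [T → A . f L] }  — shift
  I8: { [T → A f L .] }  — reduce
  I9: { [L → T .] }  — reduce
  I10: { [A → . g], [L → . *], [L → . A g y], [L → . T], [L → . y L], [L → .], [L → y . L], [T → . ;], [T → . A f L] }  — shift, reduce
  I11: { [L → y L .] }  — reduce
  I12: { [L → A g . y] }  — shift
  I13: { [L → A g y .] }  — reduce

No state contains more than one complete item.

Answer: No reduce-reduce conflicts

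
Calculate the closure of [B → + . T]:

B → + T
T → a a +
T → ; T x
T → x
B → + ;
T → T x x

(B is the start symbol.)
To compute CLOSURE, for each item [A → α.Bβ] where B is a non-terminal, add [B → .γ] for all productions B → γ; repeat for the newly added items until nothing changes.

Start with: [B → + . T]
  [B → + . T] has the dot before T: add [T → . a a +], [T → . ; T x], [T → . x], [T → . T x x]
No further items can be added.

CLOSURE = { [B → + . T], [T → . ; T x], [T → . T x x], [T → . a a +], [T → . x] }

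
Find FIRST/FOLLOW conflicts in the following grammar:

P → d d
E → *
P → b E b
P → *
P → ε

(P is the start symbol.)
Nullable non-terminals: P.

P: nullable alternative(s) P → ε; FOLLOW(P) = { $ }
  P → d d: FIRST \ {ε} = { 'd' } — disjoint from FOLLOW(P)
  P → b E b: FIRST \ {ε} = { 'b' } — disjoint from FOLLOW(P)
  P → *: FIRST \ {ε} = { '*' } — disjoint from FOLLOW(P)
  P → ε: FIRST \ {ε} = { } — this is the only nullable alternative, skip

E has no nullable alternative, so no FIRST/FOLLOW check is needed there.

No FIRST/FOLLOW conflicts found.

Answer: No FIRST/FOLLOW conflicts.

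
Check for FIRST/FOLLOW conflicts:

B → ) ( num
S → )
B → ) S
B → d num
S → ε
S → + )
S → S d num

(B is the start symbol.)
Yes. S → S d num with FOLLOW(S) on { 'd' }

A FIRST/FOLLOW conflict occurs when a non-terminal N has a nullable alternative N → β (β ⇒* ε) and another alternative N → α with FIRST(α) ∩ FOLLOW(N) ≠ ∅: on such a lookahead the parser cannot decide between expanding α and letting N vanish via β.

Nullable non-terminals: S.
FIRST sets used below: FIRST(S) = { ')', '+', 'd', ε }

S: nullable alternative(s) S → ε; FOLLOW(S) = { $, 'd' }
  S → ): FIRST \ {ε} = { ')' } — disjoint from FOLLOW(S)
  S → ε: FIRST \ {ε} = { } — this is the only nullable alternative, skip
  S → + ): FIRST \ {ε} = { '+' } — disjoint from FOLLOW(S)
  S → S d num: FIRST \ {ε} = { ')', '+', 'd' } — overlaps FOLLOW(S) on { 'd' }: CONFLICT

B has no nullable alternative, so no FIRST/FOLLOW check is needed there.

So the grammar has 1 FIRST/FOLLOW conflict (marked CONFLICT above).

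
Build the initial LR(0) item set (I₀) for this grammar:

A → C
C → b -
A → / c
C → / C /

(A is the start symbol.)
First, augment the grammar with A' → A
I₀ = CLOSURE({ [A' → . A] }):
  [A' → . A] has the dot before A: add [A → . C], [A → . / c]
  [A → . C] has the dot before C: add [C → . b -], [C → . / C /]
No further items can be added.

I₀ = { [A → . / c], [A → . C], [A' → . A], [C → . / C /], [C → . b -] }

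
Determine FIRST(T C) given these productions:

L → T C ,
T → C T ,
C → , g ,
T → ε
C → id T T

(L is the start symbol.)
{ ',', 'id' }

FIRST sets of the non-terminals involved (from the grammar, by fixed-point iteration):
  FIRST(T) = { ',', 'id', ε }
  FIRST(C) = { ',', 'id' }

To compute FIRST(T C), process the symbols left to right:
Symbol T is a non-terminal. Add FIRST(T) \ {ε} = { ',', 'id' }
T is nullable (ε ∈ FIRST(T)), continue to the next symbol.
Symbol C is a non-terminal. Add FIRST(C) \ {ε} = { ',', 'id' }
C is not nullable (ε ∉ FIRST(C)), so stop here.
FIRST(T C) = { ',', 'id' }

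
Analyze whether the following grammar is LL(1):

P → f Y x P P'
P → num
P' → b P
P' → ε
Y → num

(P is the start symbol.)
A grammar is LL(1) if for each non-terminal N with multiple productions, the predict sets of those productions are pairwise disjoint, where PREDICT(N → α) = (FIRST(α) \ {ε}) ∪ (FOLLOW(N) if α ⇒* ε).

Relevant sets:
  FOLLOW(P') = { $, 'b' }

For P:
  PREDICT(P → f Y x P P') = { 'f' }
  PREDICT(P → num) = { 'num' }
For P':
  PREDICT(P' → b P) = { 'b' }
  PREDICT(P' → ε) = { $, 'b' }
Y has a single production, so nothing to check there.

Conflict found: Predict set conflict for P': { 'b' }
The grammar is NOT LL(1).

Answer: No. Predict set conflict for P': { 'b' }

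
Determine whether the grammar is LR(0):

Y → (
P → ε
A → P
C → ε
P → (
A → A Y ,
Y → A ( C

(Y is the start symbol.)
No. Shift-reduce conflict between [P → .] and [P → . (]

A grammar is LR(0) if no state in the canonical LR(0) collection has:
  - both a shift item (dot before a terminal) and a complete item (shift-reduce conflict), or
  - two or more complete items (reduce-reduce conflict; the accept item [Y' → Y .] counts as a complete item here).

Augment with Y' → Y and build the canonical LR(0) collection (I0 = CLOSURE({[Y' → . Y]}), then GOTO on every symbol after a dot until no new states appear). It has 9 states:
  I0: { [A → . A Y ,], [A → . P], [P → . (], [P → .], [Y → . (], [Y → . A ( C], [Y' → . Y] }  — shift, reduce
  I1: { [P → ( .], [Y → ( .] }  — 2 reduces
  I2: { [A → . A Y ,], [A → . P], [A → A . Y ,], [P → . (], [P → .], [Y → . (], [Y → . A ( C], [Y → A . ( C] }  — shift, reduce
  I3: { [A → P .] }  — reduce
  I4: { [Y' → Y .] }  — accept
  I5: { [C → .], [P → ( .], [Y → ( .], [Y → A ( . C] }  — 3 reduces
  I6: { [A → A Y . ,] }  — shift
  I7: { [A → A Y , .] }  — reduce
  I8: { [Y → A ( C .] }  — reduce

Conflict in state I0:
  Shift-reduce conflict between [P → .] and [P → . (]
So the grammar is NOT LR(0).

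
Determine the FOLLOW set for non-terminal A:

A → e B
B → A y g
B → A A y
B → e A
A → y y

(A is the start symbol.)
A is the start symbol, so $ ∈ FOLLOW(A).
In B → A y g: A is followed by y g, add FIRST(y g) \ {ε} = { 'y' }
In B → A A y: A is followed by A y, add FIRST(A y) \ {ε} = { 'e', 'y' }
In B → A A y: A is followed by y, add FIRST(y) \ {ε} = { 'y' }
In B → e A: A is at the end, add FOLLOW(B)

The FOLLOW sets referred to above (computed the same way, to a fixed point):
  FOLLOW(B) = { $, 'e', 'y' }

Taking the union: FOLLOW(A) = { $, 'e', 'y' }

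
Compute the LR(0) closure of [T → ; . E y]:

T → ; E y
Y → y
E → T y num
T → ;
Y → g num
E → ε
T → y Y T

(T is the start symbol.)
Start with: [T → ; . E y]
  [T → ; . E y] has the dot before E: add [E → . T y num], [E → .]
  [E → . T y num] has the dot before T: add [T → . ; E y], [T → . ;], [T → . y Y T]
No further items can be added.

CLOSURE = { [E → . T y num], [E → .], [T → . ; E y], [T → . ;], [T → . y Y T], [T → ; . E y] }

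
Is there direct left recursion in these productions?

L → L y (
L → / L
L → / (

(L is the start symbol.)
Yes, L is left-recursive

Direct left recursion occurs when N → N α for some non-terminal N (the right-hand side begins with the left-hand side itself).

L → L y (: LEFT RECURSIVE (starts with L)
L → / L: starts with '/'
L → / (: starts with '/'

The grammar has direct left recursion on: L.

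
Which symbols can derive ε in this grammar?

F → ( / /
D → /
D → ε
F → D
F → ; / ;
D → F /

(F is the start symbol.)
ε-productions: D → ε
So D is immediately nullable.
F → D: every symbol on the right is nullable, so F is nullable too.
Every non-terminal is now nullable.
Nullable = { 'D', 'F' }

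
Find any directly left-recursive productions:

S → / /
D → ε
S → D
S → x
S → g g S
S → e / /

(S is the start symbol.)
No direct left recursion

S → / /: starts with '/'
D → ε: starts with ε
S → D: starts with D
S → x: starts with x
S → g g S: starts with g
S → e / /: starts with e

No direct left recursion found.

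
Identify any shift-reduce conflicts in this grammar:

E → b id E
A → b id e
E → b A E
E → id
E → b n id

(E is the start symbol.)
No shift-reduce conflicts

A shift-reduce conflict occurs when an LR(0) state has both:
  - a complete (reduce) item [A → α .] (dot at the end), and
  - a shift item [B → β . c γ] (dot before a terminal).

Augment with E' → E and build the canonical LR(0) collection (I0 = CLOSURE({[E' → . E]}), then GOTO on every symbol after a dot until no new states appear). It has 13 states:
  I0: { [E → . b A E], [E → . b id E], [E → . b n id], [E → . id], [E' → . E] }  — shift
  I1: { [E' → E .] }  — accept
  I2: { [A → . b id e], [E → b . A E], [E → b . id E], [E → b . n id] }  — shift
  I3: { [E → id .] }  — reduce
  I4: { [E → . b A E], [E → . b id E], [E → . b n id], [E → . id], [E → b A . E] }  — shift
  I5: { [A → b . id e] }  — shift
  I6: { [E → . b A E], [E → . b id E], [E → . b n id], [E → . id], [E → b id . E] }  — shift
  I7: { [E → b n . id] }  — shift
  I8: { [E → b n id .] }  — reduce
  I9: { [E → b id E .] }  — reduce
  I10: { [A → b id . e] }  — shift
  I11: { [A → b id e .] }  — reduce
  I12: { [E → b A E .] }  — reduce

No state contains both a complete item and a shift item.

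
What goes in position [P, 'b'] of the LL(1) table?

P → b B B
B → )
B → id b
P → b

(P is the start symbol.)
P → b B B, P → b

To find M[P, 'b'], we find productions for P where 'b' is in the predict set (PREDICT(N → α) = (FIRST(α) \ {ε}) ∪ (FOLLOW(N) if α ⇒* ε)).

P → b B B: PREDICT = { 'b' }
  'b' is in predict set, so this production goes in M[P, 'b']
P → b: PREDICT = { 'b' }
  'b' is in predict set, so this production goes in M[P, 'b']

M[P, 'b'] = P → b B B, P → b  (a multiply-defined cell — the grammar is not LL(1))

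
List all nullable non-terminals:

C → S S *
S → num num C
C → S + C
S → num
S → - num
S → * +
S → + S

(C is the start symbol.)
None

There are no ε-productions, so no non-terminal can derive ε.
No non-terminals are nullable.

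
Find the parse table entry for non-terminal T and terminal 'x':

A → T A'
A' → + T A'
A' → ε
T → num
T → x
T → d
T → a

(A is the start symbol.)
To find M[T, 'x'], we find productions for T where 'x' is in the predict set (PREDICT(N → α) = (FIRST(α) \ {ε}) ∪ (FOLLOW(N) if α ⇒* ε)).

T → num: PREDICT = { 'num' }
T → x: PREDICT = { 'x' }
  'x' is in predict set, so this production goes in M[T, 'x']
T → d: PREDICT = { 'd' }
T → a: PREDICT = { 'a' }

M[T, 'x'] = T → x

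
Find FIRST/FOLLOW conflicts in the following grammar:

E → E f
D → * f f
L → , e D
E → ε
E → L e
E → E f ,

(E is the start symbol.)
A FIRST/FOLLOW conflict occurs when a non-terminal N has a nullable alternative N → β (β ⇒* ε) and another alternative N → α with FIRST(α) ∩ FOLLOW(N) ≠ ∅: on such a lookahead the parser cannot decide between expanding α and letting N vanish via β.

Nullable non-terminals: E.
FIRST sets used below: FIRST(E) = { ',', 'f', ε }, FIRST(L) = { ',' }

E: nullable alternative(s) E → ε; FOLLOW(E) = { $, 'f' }
  E → E f: FIRST \ {ε} = { ',', 'f' } — overlaps FOLLOW(E) on { 'f' }: CONFLICT
  E → ε: FIRST \ {ε} = { } — this is the only nullable alternative, skip
  E → L e: FIRST \ {ε} = { ',' } — disjoint from FOLLOW(E)
  E → E f ,: FIRST \ {ε} = { ',', 'f' } — overlaps FOLLOW(E) on { 'f' }: CONFLICT

D, L have no nullable alternative, so no FIRST/FOLLOW check is needed there.

So the grammar has 2 FIRST/FOLLOW conflicts (marked CONFLICT above).

Answer: Yes. E → E f with FOLLOW(E) on { 'f' }; E → E f ',' with FOLLOW(E) on { 'f' }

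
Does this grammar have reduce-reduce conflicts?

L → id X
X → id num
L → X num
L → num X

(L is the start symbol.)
A reduce-reduce conflict occurs when an LR(0) state has two complete items [A → α .] and [B → β .] — both call for a reduction, and with no lookahead the parser cannot choose between them.

Augment with L' → L and build the canonical LR(0) collection (I0 = CLOSURE({[L' → . L]}), then GOTO on every symbol after a dot until no new states appear). It has 10 states:
  I0: { [L → . X num], [L → . id X], [L → . num X], [L' → . L], [X → . id num] }  — shift
  I1: { [L' → L .] }  — accept
  I2: { [L → X . num] }  — shift
  I3: { [L → id . X], [X → . id num], [X → id . num] }  — shift
  I4: { [L → num . X], [X → . id num] }  — shift
  I5: { [L → num X .] }  — reduce
  I6: { [X → id . num] }  — shift
  I7: { [X → id num .] }  — reduce
  I8: { [L → id X .] }  — reduce
  I9: { [L → X num .] }  — reduce

No state contains more than one complete item.

Answer: No reduce-reduce conflicts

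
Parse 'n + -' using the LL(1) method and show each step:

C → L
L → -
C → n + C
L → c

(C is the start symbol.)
Stack is shown with the top on the left.

Stack    Input    Action
------------------------
C $      n + - $  output C → n + C
n + C $  n + - $  match 'n'
+ C $    + - $    match '+'
C $      - $      output C → L
L $      - $      output L → -
- $      - $      match '-'
$        $        accept

The string is accepted.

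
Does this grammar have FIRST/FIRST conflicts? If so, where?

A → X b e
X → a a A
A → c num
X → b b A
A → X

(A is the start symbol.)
FIRST sets of the non-terminals at (or reachable through a nullable prefix from) the front of some alternative:
  FIRST(X) = { 'a', 'b' }

Productions for A:
  A → X b e: FIRST = { 'a', 'b' }
  A → c num: FIRST = { 'c' }
  A → X: FIRST = { 'a', 'b' }
Productions for X:
  X → a a A: FIRST = { 'a' }
  X → b b A: FIRST = { 'b' }

Conflict for A: A → X b e and A → X
  Overlap: { 'a', 'b' }

Answer: Yes. A → X b e / A → X on { 'a', 'b' }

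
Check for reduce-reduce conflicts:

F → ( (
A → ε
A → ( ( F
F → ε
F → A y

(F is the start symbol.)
Yes — I0: [A → .] vs [F → .]; I5: [A → .] vs [F → .]

A reduce-reduce conflict occurs when an LR(0) state has two complete items [A → α .] and [B → β .] — both call for a reduction, and with no lookahead the parser cannot choose between them.

Augment with F' → F and build the canonical LR(0) collection (I0 = CLOSURE({[F' → . F]}), then GOTO on every symbol after a dot until no new states appear). It has 7 states:
  I0: { [A → . ( ( F], [A → .], [F → . ( (], [F → . A y], [F → .], [F' → . F] }  — shift, 2 reduces
  I1: { [A → ( . ( F], [F → ( . (] }  — shift
  I2: { [F → A . y] }  — shift
  I3: { [F' → F .] }  — accept
  I4: { [F → A y .] }  — reduce
  I5: { [A → ( ( . F], [A → . ( ( F], [A → .], [F → ( ( .], [F → . ( (], [F → . A y], [F → .] }  — shift, 3 reduces
  I6: { [A → ( ( F .] }  — reduce

I0 contains complete items [A → .], [F → .] — reduce-reduce conflict.
I5 contains complete items [A → .], [F → .], [F → ( ( .] — reduce-reduce conflict.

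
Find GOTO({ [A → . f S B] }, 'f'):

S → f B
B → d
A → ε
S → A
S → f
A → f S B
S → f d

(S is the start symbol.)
GOTO(I, 'f') = CLOSURE({ [A → αX.β] : [A → α.Xβ] ∈ I, X = 'f' })

Items with dot before 'f', with the dot advanced:
  [A → . f S B] → [A → f . S B]
Closure of the advanced items:
  [A → f . S B] has the dot before S: add [S → . f B], [S → . A], [S → . f], [S → . f d]
  [S → . A] has the dot before A: add [A → .], [A → . f S B]

GOTO = { [A → . f S B], [A → .], [A → f . S B], [S → . A], [S → . f B], [S → . f d], [S → . f] }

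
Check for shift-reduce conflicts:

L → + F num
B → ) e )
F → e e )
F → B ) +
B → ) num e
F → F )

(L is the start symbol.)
A shift-reduce conflict occurs when an LR(0) state has both:
  - a complete (reduce) item [A → α .] (dot at the end), and
  - a shift item [B → β . c γ] (dot before a terminal).

Augment with L' → L and build the canonical LR(0) collection (I0 = CLOSURE({[L' → . L]}), then GOTO on every symbol after a dot until no new states appear). It has 17 states:
  I0: { [L → . + F num], [L' → . L] }  — shift
  I1: { [B → . ) e )], [B → . ) num e], [F → . B ) +], [F → . F )], [F → . e e )], [L → + . F num] }  — shift
  I2: { [L' → L .] }  — accept
  I3: { [B → ) . e )], [B → ) . num e] }  — shift
  I4: { [F → B . ) +] }  — shift
  I5: { [F → F . )], [L → + F . num] }  — shift
  I6: { [F → e . e )] }  — shift
  I7: { [F → e e . )] }  — shift
  I8: { [F → e e ) .] }  — reduce
  I9: { [F → F ) .] }  — reduce
  I10: { [L → + F num .] }  — reduce
  I11: { [F → B ) . +] }  — shift
  I12: { [F → B ) + .] }  — reduce
  I13: { [B → ) e . )] }  — shift
  I14: { [B → ) num . e] }  — shift
  I15: { [B → ) num e .] }  — reduce
  I16: { [B → ) e ) .] }  — reduce

No state contains both a complete item and a shift item.

Answer: No shift-reduce conflicts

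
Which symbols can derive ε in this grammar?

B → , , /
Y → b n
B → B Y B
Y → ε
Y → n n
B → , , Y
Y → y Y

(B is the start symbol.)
ε-productions: Y → ε
So Y is immediately nullable.
No further non-terminal can be added: every production for the remaining non-terminals contains a terminal or a non-nullable non-terminal.
Nullable = { 'Y' }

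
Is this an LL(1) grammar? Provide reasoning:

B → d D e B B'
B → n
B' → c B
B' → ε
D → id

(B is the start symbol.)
A grammar is LL(1) if for each non-terminal N with multiple productions, the predict sets of those productions are pairwise disjoint, where PREDICT(N → α) = (FIRST(α) \ {ε}) ∪ (FOLLOW(N) if α ⇒* ε).

Relevant sets:
  FOLLOW(B') = { $, 'c' }

For B:
  PREDICT(B → d D e B B') = { 'd' }
  PREDICT(B → n) = { 'n' }
For B':
  PREDICT(B' → c B) = { 'c' }
  PREDICT(B' → ε) = { $, 'c' }
D has a single production, so nothing to check there.

Conflict found: Predict set conflict for B': { 'c' }
The grammar is NOT LL(1).

Answer: No. Predict set conflict for B': { 'c' }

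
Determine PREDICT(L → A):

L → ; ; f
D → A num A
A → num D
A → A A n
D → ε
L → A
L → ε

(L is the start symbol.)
{ 'num' }

PREDICT(L → A) = (FIRST(RHS) \ {ε}) ∪ (FOLLOW(L) if ε ∈ FIRST(RHS), i.e. RHS ⇒* ε)
FIRST(A) = { 'num' }
FIRST(A) = { 'num' }
ε ∉ FIRST(A), so FOLLOW(L) is not added.
PREDICT(L → A) = { 'num' }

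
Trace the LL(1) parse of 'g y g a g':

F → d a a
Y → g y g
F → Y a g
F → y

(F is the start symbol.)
Stack is shown with the top on the left.

Stack        Input        Action
--------------------------------
F $          g y g a g $  output F → Y a g
Y a g $      g y g a g $  output Y → g y g
g y g a g $  g y g a g $  match 'g'
y g a g $    y g a g $    match 'y'
g a g $      g a g $      match 'g'
a g $        a g $        match 'a'
g $          g $          match 'g'
$            $            accept

The string is accepted.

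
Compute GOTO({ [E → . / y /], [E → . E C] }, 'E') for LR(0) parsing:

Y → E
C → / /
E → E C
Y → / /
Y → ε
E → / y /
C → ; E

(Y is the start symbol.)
{ [C → . / /], [C → . ; E], [E → E . C] }

GOTO(I, 'E') = CLOSURE({ [A → αX.β] : [A → α.Xβ] ∈ I, X = 'E' })

Items with dot before 'E', with the dot advanced:
  [E → . E C] → [E → E . C]
Closure of the advanced items:
  [E → E . C] has the dot before C: add [C → . / /], [C → . ; E]

GOTO = { [C → . / /], [C → . ; E], [E → E . C] }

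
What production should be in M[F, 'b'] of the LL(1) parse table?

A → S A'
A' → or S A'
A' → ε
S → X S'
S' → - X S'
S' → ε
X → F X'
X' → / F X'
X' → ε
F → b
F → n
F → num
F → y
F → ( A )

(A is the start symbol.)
F → b

To find M[F, 'b'], we find productions for F where 'b' is in the predict set (PREDICT(N → α) = (FIRST(α) \ {ε}) ∪ (FOLLOW(N) if α ⇒* ε)).

F → b: PREDICT = { 'b' }
  'b' is in predict set, so this production goes in M[F, 'b']
F → n: PREDICT = { 'n' }
F → num: PREDICT = { 'num' }
F → y: PREDICT = { 'y' }
F → ( A ): PREDICT = { '(' }

M[F, 'b'] = F → b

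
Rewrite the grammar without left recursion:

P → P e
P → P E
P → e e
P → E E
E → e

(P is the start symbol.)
P is directly left-recursive. The standard transformation for
  A → A α₁ | ... | A α_m | β₁ | ... | β_n
is
  A  → β₁ A' | ... | β_n A'
  A' → α₁ A' | ... | α_m A' | ε

P → e e becomes P → e e P'
P → E E becomes P → E E P'
P → P e becomes P' → e P'
P → P E becomes P' → E P'
Add P' → ε

Productions for other non-terminals are unchanged:
  E → e

Resulting grammar:
P → e e P'
P → E E P'
P' → e P'
P' → E P'
P' → ε
E → e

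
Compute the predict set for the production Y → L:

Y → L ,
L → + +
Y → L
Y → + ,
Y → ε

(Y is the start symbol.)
{ '+' }

PREDICT(Y → L) = (FIRST(RHS) \ {ε}) ∪ (FOLLOW(Y) if ε ∈ FIRST(RHS), i.e. RHS ⇒* ε)
FIRST(L) = { '+' }
FIRST(L) = { '+' }
ε ∉ FIRST(L), so FOLLOW(Y) is not added.
PREDICT(Y → L) = { '+' }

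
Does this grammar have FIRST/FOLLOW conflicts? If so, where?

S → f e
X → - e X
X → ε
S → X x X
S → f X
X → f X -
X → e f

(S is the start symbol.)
Yes. X → '-' e X with FOLLOW(X) on { '-' }

A FIRST/FOLLOW conflict occurs when a non-terminal N has a nullable alternative N → β (β ⇒* ε) and another alternative N → α with FIRST(α) ∩ FOLLOW(N) ≠ ∅: on such a lookahead the parser cannot decide between expanding α and letting N vanish via β.

Nullable non-terminals: X.

X: nullable alternative(s) X → ε; FOLLOW(X) = { $, '-', 'x' }
  X → - e X: FIRST \ {ε} = { '-' } — overlaps FOLLOW(X) on { '-' }: CONFLICT
  X → ε: FIRST \ {ε} = { } — this is the only nullable alternative, skip
  X → f X -: FIRST \ {ε} = { 'f' } — disjoint from FOLLOW(X)
  X → e f: FIRST \ {ε} = { 'e' } — disjoint from FOLLOW(X)

S has no nullable alternative, so no FIRST/FOLLOW check is needed there.

So the grammar has 1 FIRST/FOLLOW conflict (marked CONFLICT above).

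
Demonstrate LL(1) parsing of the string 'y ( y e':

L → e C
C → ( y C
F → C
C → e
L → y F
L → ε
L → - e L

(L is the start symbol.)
LL(1) parsing maintains a stack (initially the start symbol over $) and the input. At each step: if the stack top is a terminal, match it against the current input token; if it is a non-terminal N, replace it with the RHS of M[N, lookahead] (the unique production whose predict set contains the lookahead).

Stack is shown with the top on the left.

Stack    Input      Action
--------------------------
L $      y ( y e $  output L → y F
y F $    y ( y e $  match 'y'
F $      ( y e $    output F → C
C $      ( y e $    output C → ( y C
( y C $  ( y e $    match '('
y C $    y e $      match 'y'
C $      e $        output C → e
e $      e $        match 'e'
$        $          accept

The string is accepted.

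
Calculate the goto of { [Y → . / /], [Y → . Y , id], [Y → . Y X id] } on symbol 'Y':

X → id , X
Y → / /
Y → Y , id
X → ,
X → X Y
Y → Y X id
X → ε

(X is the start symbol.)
{ [X → . ,], [X → . X Y], [X → . id , X], [X → .], [Y → Y . , id], [Y → Y . X id] }

GOTO(I, 'Y') = CLOSURE({ [A → αX.β] : [A → α.Xβ] ∈ I, X = 'Y' })

Items with dot before 'Y', with the dot advanced:
  [Y → . Y , id] → [Y → Y . , id]
  [Y → . Y X id] → [Y → Y . X id]
Closure of the advanced items:
  [Y → Y . X id] has the dot before X: add [X → . id , X], [X → . ,], [X → . X Y], [X → .]

GOTO = { [X → . ,], [X → . X Y], [X → . id , X], [X → .], [Y → Y . , id], [Y → Y . X id] }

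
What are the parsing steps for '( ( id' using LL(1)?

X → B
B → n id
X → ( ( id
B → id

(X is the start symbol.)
LL(1) parsing maintains a stack (initially the start symbol over $) and the input. At each step: if the stack top is a terminal, match it against the current input token; if it is a non-terminal N, replace it with the RHS of M[N, lookahead] (the unique production whose predict set contains the lookahead).

Stack is shown with the top on the left.

Stack     Input     Action
--------------------------
X $       ( ( id $  output X → ( ( id
( ( id $  ( ( id $  match '('
( id $    ( id $    match '('
id $      id $      match 'id'
$         $         accept

The string is accepted.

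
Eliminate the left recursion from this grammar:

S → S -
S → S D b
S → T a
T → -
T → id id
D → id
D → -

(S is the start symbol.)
S is directly left-recursive. The standard transformation for
  A → A α₁ | ... | A α_m | β₁ | ... | β_n
is
  A  → β₁ A' | ... | β_n A'
  A' → α₁ A' | ... | α_m A' | ε

S → T a becomes S → T a S'
S → S - becomes S' → - S'
S → S D b becomes S' → D b S'
Add S' → ε

Productions for other non-terminals are unchanged:
  T → -
  T → id id
  D → id
  D → -

Resulting grammar:
S → T a S'
S' → - S'
S' → D b S'
S' → ε
T → -
T → id id
D → id
D → -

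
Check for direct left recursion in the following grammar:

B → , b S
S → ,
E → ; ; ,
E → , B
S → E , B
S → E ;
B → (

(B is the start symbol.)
Direct left recursion occurs when N → N α for some non-terminal N (the right-hand side begins with the left-hand side itself).

B → , b S: starts with ','
S → ,: starts with ','
E → ; ; ,: starts with ';'
E → , B: starts with ','
S → E , B: starts with E
S → E ;: starts with E
B → (: starts with '('

No direct left recursion found.

Answer: No direct left recursion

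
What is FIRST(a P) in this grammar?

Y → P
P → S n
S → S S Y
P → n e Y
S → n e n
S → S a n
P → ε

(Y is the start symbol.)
To compute FIRST(a P), process the symbols left to right:
Symbol a is a terminal. Add 'a' and stop.
FIRST(a P) = { 'a' }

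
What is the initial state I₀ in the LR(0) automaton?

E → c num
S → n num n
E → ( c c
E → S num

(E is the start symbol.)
{ [E → . ( c c], [E → . S num], [E → . c num], [E' → . E], [S → . n num n] }

First, augment the grammar with E' → E
I₀ = CLOSURE({ [E' → . E] }):
  [E' → . E] has the dot before E: add [E → . c num], [E → . ( c c], [E → . S num]
  [E → . S num] has the dot before S: add [S → . n num n]
No further items can be added.

I₀ = { [E → . ( c c], [E → . S num], [E → . c num], [E' → . E], [S → . n num n] }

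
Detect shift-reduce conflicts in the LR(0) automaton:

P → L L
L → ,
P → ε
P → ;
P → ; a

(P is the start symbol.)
Yes — I0: [P → .] vs [L → . ,]; I2: [P → ; .] vs [P → ; . a]

Augment with P' → P and build the canonical LR(0) collection (I0 = CLOSURE({[P' → . P]}), then GOTO on every symbol after a dot until no new states appear). It has 7 states:
  I0: { [L → . ,], [P → . ; a], [P → . ;], [P → . L L], [P → .], [P' → . P] }  — shift, reduce
  I1: { [L → , .] }  — reduce
  I2: { [P → ; . a], [P → ; .] }  — shift, reduce
  I3: { [L → . ,], [P → L . L] }  — shift
  I4: { [P' → P .] }  — accept
  I5: { [P → L L .] }  — reduce
  I6: { [P → ; a .] }  — reduce

I0 contains reduce item [P → .] and shift items [L → . ,], [P → . ;], [P → . ; a] — shift-reduce conflict.
I2 contains reduce item [P → ; .] and shift item [P → ; . a] — shift-reduce conflict.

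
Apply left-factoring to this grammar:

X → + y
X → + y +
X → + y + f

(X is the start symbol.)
Left-factoring transforms A → αβ₁ | αβ₂ into A → αA' and A' → β₁ | β₂
(α is the longest common prefix among the alternatives). Repeat until
no nonterminal has two alternatives with a common prefix.

Round 1: X has alternatives sharing prefix '+ y'. Introduce X': X → + y X'
  Add: X' → ε
  Add: X' → +
  Add: X' → + f

Round 2: X' has alternatives sharing prefix '+'. Introduce X'': X' → + X''
  Add: X'' → ε
  Add: X'' → f

No remaining common prefixes — done.

Resulting grammar:
X → + y X'
X' → ε
X' → + X''
X'' → ε
X'' → f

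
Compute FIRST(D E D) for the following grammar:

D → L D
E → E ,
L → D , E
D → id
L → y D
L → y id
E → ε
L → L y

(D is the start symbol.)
FIRST sets of the non-terminals involved (from the grammar, by fixed-point iteration):
  FIRST(D) = { 'id', 'y' }

To compute FIRST(D E D), process the symbols left to right:
Symbol D is a non-terminal. Add FIRST(D) \ {ε} = { 'id', 'y' }
D is not nullable (ε ∉ FIRST(D)), so stop here.
FIRST(D E D) = { 'id', 'y' }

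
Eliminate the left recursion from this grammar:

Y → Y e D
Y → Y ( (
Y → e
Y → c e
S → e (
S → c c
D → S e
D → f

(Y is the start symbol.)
Y is directly left-recursive. The standard transformation for
  A → A α₁ | ... | A α_m | β₁ | ... | β_n
is
  A  → β₁ A' | ... | β_n A'
  A' → α₁ A' | ... | α_m A' | ε

Y → e becomes Y → e Y'
Y → c e becomes Y → c e Y'
Y → Y e D becomes Y' → e D Y'
Y → Y ( ( becomes Y' → ( ( Y'
Add Y' → ε

Productions for other non-terminals are unchanged:
  S → e (
  S → c c
  D → S e
  D → f

Resulting grammar:
Y → e Y'
Y → c e Y'
Y' → e D Y'
Y' → ( ( Y'
Y' → ε
S → e (
S → c c
D → S e
D → f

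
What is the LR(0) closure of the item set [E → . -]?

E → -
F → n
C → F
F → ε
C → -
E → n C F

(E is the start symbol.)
Start with: [E → . -]
The dot precedes the terminal '-', so nothing is added.

CLOSURE = { [E → . -] }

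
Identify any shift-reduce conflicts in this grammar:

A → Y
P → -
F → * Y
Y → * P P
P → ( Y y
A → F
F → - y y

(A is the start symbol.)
Augment with A' → A and build the canonical LR(0) collection (I0 = CLOSURE({[A' → . A]}), then GOTO on every symbol after a dot until no new states appear). It has 16 states:
  I0: { [A → . F], [A → . Y], [A' → . A], [F → . * Y], [F → . - y y], [Y → . * P P] }  — shift
  I1: { [F → * . Y], [P → . ( Y y], [P → . -], [Y → * . P P], [Y → . * P P] }  — shift
  I2: { [F → - . y y] }  — shift
  I3: { [A' → A .] }  — accept
  I4: { [A → F .] }  — reduce
  I5: { [A → Y .] }  — reduce
  I6: { [F → - y . y] }  — shift
  I7: { [F → - y y .] }  — reduce
  I8: { [P → ( . Y y], [Y → . * P P] }  — shift
  I9: { [P → . ( Y y], [P → . -], [Y → * . P P] }  — shift
  I10: { [P → - .] }  — reduce
  I11: { [P → . ( Y y], [P → . -], [Y → * P . P] }  — shift
  I12: { [F → * Y .] }  — reduce
  I13: { [Y → * P P .] }  — reduce
  I14: { [P → ( Y . y] }  — shift
  I15: { [P → ( Y y .] }  — reduce

No state contains both a complete item and a shift item.

Answer: No shift-reduce conflicts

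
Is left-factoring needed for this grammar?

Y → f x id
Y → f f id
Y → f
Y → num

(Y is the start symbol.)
Yes, Y has productions with common prefix 'f'

Left-factoring is needed when two productions for the same non-terminal
share a common prefix on the right-hand side.

Productions for Y:
  Y → f x id
  Y → f f id
  Y → f
  Y → num

Found common prefix 'f' in productions for Y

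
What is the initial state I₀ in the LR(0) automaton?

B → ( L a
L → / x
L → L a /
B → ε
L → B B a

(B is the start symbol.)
{ [B → . ( L a], [B → .], [B' → . B] }

First, augment the grammar with B' → B
I₀ = CLOSURE({ [B' → . B] }):
  [B' → . B] has the dot before B: add [B → . ( L a], [B → .]
No further items can be added.

I₀ = { [B → . ( L a], [B → .], [B' → . B] }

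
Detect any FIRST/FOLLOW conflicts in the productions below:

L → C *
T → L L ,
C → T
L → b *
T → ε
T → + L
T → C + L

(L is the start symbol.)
A FIRST/FOLLOW conflict occurs when a non-terminal N has a nullable alternative N → β (β ⇒* ε) and another alternative N → α with FIRST(α) ∩ FOLLOW(N) ≠ ∅: on such a lookahead the parser cannot decide between expanding α and letting N vanish via β.

Nullable non-terminals: C, T.
FIRST sets used below: FIRST(L) = { '*', '+', 'b' }, FIRST(C) = { '*', '+', 'b', ε }
C has a nullable alternative but only one production, so nothing to check.

T: nullable alternative(s) T → ε; FOLLOW(T) = { '*', '+' }
  T → L L ,: FIRST \ {ε} = { '*', '+', 'b' } — overlaps FOLLOW(T) on { '*', '+' }: CONFLICT
  T → ε: FIRST \ {ε} = { } — this is the only nullable alternative, skip
  T → + L: FIRST \ {ε} = { '+' } — overlaps FOLLOW(T) on { '+' }: CONFLICT
  T → C + L: FIRST \ {ε} = { '*', '+', 'b' } — overlaps FOLLOW(T) on { '*', '+' }: CONFLICT

L has no nullable alternative, so no FIRST/FOLLOW check is needed there.

So the grammar has 3 FIRST/FOLLOW conflicts (marked CONFLICT above).

Answer: Yes. T → L L ',' with FOLLOW(T) on { '*', '+' }; T → '+' L with FOLLOW(T) on { '+' }; T → C '+' L with FOLLOW(T) on { '*', '+' }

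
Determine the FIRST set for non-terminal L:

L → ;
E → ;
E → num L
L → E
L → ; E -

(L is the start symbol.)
FIRST sets of the other non-terminals involved (by the same procedure, iterated to a fixed point):
  FIRST(E) = { ';', 'num' }

From L → ;:
  - ';' is a terminal: add ';' and stop
From L → E:
  - E is a non-terminal: add FIRST(E) \ {ε} = { ';', 'num' }
    E is not nullable, so stop
From L → ; E -:
  - ';' is a terminal: add ';' and stop

Collecting: FIRST(L) = { ';', 'num' }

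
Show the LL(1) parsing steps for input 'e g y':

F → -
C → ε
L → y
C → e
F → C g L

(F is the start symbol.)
LL(1) parsing maintains a stack (initially the start symbol over $) and the input. At each step: if the stack top is a terminal, match it against the current input token; if it is a non-terminal N, replace it with the RHS of M[N, lookahead] (the unique production whose predict set contains the lookahead).

Stack is shown with the top on the left.

Stack    Input    Action
------------------------
F $      e g y $  output F → C g L
C g L $  e g y $  output C → e
e g L $  e g y $  match 'e'
g L $    g y $    match 'g'
L $      y $      output L → y
y $      y $      match 'y'
$        $        accept

The string is accepted.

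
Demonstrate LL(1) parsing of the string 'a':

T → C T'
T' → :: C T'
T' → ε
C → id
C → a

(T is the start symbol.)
Stack is shown with the top on the left.

Stack   Input  Action
---------------------
T $     a $    output T → C T'
C T' $  a $    output C → a
a T' $  a $    match 'a'
T' $    $      output T' → ε
$       $      accept

The string is accepted.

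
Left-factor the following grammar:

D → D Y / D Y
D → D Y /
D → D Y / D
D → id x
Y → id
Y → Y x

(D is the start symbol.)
Left-factoring transforms A → αβ₁ | αβ₂ into A → αA' and A' → β₁ | β₂
(α is the longest common prefix among the alternatives). Repeat until
no nonterminal has two alternatives with a common prefix.

Round 1: D has alternatives sharing prefix 'D Y /'. Introduce D': D → D Y / D'
  Add: D' → D Y
  Add: D' → ε
  Add: D' → D

Round 2: D' has alternatives sharing prefix 'D'. Introduce D'': D' → D D''
  Add: D'' → Y
  Add: D'' → ε

No remaining common prefixes — done.

Resulting grammar:
D → D Y / D'
D' → D D''
D'' → Y
D'' → ε
D' → ε
D → id x
Y → id
Y → Y x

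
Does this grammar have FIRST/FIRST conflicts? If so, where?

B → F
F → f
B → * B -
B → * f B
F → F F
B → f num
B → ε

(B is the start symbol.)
FIRST sets of the non-terminals at (or reachable through a nullable prefix from) the front of some alternative:
  FIRST(F) = { 'f' }

Productions for B:
  B → F: FIRST = { 'f' }
  B → * B -: FIRST = { '*' }
  B → * f B: FIRST = { '*' }
  B → f num: FIRST = { 'f' }
  B → ε: FIRST = { ε }
Productions for F:
  F → f: FIRST = { 'f' }
  F → F F: FIRST = { 'f' }

Conflict for B: B → F and B → f num
  Overlap: { 'f' }
Conflict for B: B → * B - and B → * f B
  Overlap: { '*' }
Conflict for F: F → f and F → F F
  Overlap: { 'f' }

Answer: Yes. B → F / B → f num on { 'f' }; B → '*' B '-' / B → '*' f B on { '*' }; F → f / F → F F on { 'f' }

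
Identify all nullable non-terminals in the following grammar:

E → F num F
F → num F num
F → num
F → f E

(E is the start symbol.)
None

A non-terminal is nullable if it can derive ε (the empty string): either it has an ε-production, or it has a production whose right-hand side consists entirely of nullable non-terminals.

There are no ε-productions, so no non-terminal can derive ε.
No non-terminals are nullable.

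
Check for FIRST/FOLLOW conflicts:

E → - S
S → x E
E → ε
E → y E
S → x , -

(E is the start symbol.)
No FIRST/FOLLOW conflicts.

A FIRST/FOLLOW conflict occurs when a non-terminal N has a nullable alternative N → β (β ⇒* ε) and another alternative N → α with FIRST(α) ∩ FOLLOW(N) ≠ ∅: on such a lookahead the parser cannot decide between expanding α and letting N vanish via β.

Nullable non-terminals: E.

E: nullable alternative(s) E → ε; FOLLOW(E) = { $ }
  E → - S: FIRST \ {ε} = { '-' } — disjoint from FOLLOW(E)
  E → ε: FIRST \ {ε} = { } — this is the only nullable alternative, skip
  E → y E: FIRST \ {ε} = { 'y' } — disjoint from FOLLOW(E)

S has no nullable alternative, so no FIRST/FOLLOW check is needed there.

No FIRST/FOLLOW conflicts found.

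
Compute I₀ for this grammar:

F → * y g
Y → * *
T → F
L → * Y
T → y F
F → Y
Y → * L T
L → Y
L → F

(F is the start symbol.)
{ [F → . * y g], [F → . Y], [F' → . F], [Y → . * *], [Y → . * L T] }

First, augment the grammar with F' → F
I₀ = CLOSURE({ [F' → . F] }):
  [F' → . F] has the dot before F: add [F → . * y g], [F → . Y]
  [F → . Y] has the dot before Y: add [Y → . * *], [Y → . * L T]
No further items can be added.

I₀ = { [F → . * y g], [F → . Y], [F' → . F], [Y → . * *], [Y → . * L T] }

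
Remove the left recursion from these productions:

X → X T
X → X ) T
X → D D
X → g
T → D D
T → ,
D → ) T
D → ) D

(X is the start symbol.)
X → D D X'
X → g X'
X' → T X'
X' → ) T X'
X' → ε
T → D D
T → ,
D → ) T
D → ) D

X is directly left-recursive. The standard transformation for
  A → A α₁ | ... | A α_m | β₁ | ... | β_n
is
  A  → β₁ A' | ... | β_n A'
  A' → α₁ A' | ... | α_m A' | ε

X → D D becomes X → D D X'
X → g becomes X → g X'
X → X T becomes X' → T X'
X → X ) T becomes X' → ) T X'
Add X' → ε

Productions for other non-terminals are unchanged:
  T → D D
  T → ,
  D → ) T
  D → ) D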